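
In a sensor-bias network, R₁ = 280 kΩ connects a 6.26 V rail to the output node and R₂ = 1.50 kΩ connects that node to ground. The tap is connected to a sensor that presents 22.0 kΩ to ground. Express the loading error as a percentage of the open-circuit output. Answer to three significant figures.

The divider's output (Thévenin) resistance is R₁‖R₂ = 1.492 kΩ.
Fractional drop under load = R_th/(R_th + R_L) = 1.492 / (1.492 + 22.0) = 0.06351.
So the output falls by 6.35 %.

6.35 %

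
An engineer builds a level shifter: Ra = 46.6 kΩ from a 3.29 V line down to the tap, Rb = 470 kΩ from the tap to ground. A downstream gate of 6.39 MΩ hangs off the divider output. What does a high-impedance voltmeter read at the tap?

The load sits in parallel with Rb: Rb‖R_L = (470 × 6390) / (470 + 6390) = 437.8 kΩ.
V_out = 3.29 × 437.8 / (46.6 + 437.8) = 3.29 × 437.8/484.4 = 2.97 V.

V_out ≈ 2.97 V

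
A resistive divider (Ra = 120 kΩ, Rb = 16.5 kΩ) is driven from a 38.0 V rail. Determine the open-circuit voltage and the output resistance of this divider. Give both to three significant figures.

V_th = 4.59 V, R_th = 14.5 kΩ

V_th is the open-circuit tap voltage: 38.0 × 16.5/(120 + 16.5) = 4.59 V.
With the supply zeroed, Ra and Rb appear in parallel from the tap: R_th = Ra‖Rb = (120 × 16.5)/136.5 = 14.5 kΩ.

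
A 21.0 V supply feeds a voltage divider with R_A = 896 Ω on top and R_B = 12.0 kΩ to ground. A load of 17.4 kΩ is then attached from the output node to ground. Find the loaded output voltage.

The load sits in parallel with R_B: R_B‖R_L = (12000 × 17400) / (12000 + 17400) = 7102 Ω.
V_out = 21.0 × 7102 / (896 + 7102) = 21.0 × 7102/7998 = 18.6 V.

V_out ≈ 18.6 V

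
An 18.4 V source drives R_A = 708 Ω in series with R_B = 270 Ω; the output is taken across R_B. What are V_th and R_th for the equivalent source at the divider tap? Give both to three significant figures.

V_th = 5.08 V, R_th = 195 Ω

V_th is the open-circuit tap voltage: 18.4 × 270/(708 + 270) = 5.08 V.
With the supply zeroed, R_A and R_B appear in parallel from the tap: R_th = R_A‖R_B = (708 × 270)/978.0 = 195 Ω.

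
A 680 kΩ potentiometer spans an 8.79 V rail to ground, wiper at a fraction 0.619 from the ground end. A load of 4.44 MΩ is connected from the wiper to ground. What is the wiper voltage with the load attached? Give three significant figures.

The wiper splits the pot into (1−α)R = 259.1 kΩ above and αR = 420.9 kΩ below.
Lower section ‖ load = 384.5 kΩ.
V_wiper = 8.79 × 384.5/(259.1 + 384.5) = 5.25 V.

V ≈ 5.25 V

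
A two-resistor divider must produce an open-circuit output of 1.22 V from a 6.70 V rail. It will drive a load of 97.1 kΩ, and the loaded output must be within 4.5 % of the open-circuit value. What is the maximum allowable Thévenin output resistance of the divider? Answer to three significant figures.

R_th ≤ 4.58 kΩ

Loading drop = R_th/(R_th + R_L) ≤ 0.0450, so R_th ≤ R_L · ε/(1−ε) = 97.1 kΩ × 0.0450/0.9550 = 4.58 kΩ.
(Any R1, R2 with R2/(R1+R2) = 0.182 and R1‖R2 ≤ 4.58 kΩ will meet the spec.)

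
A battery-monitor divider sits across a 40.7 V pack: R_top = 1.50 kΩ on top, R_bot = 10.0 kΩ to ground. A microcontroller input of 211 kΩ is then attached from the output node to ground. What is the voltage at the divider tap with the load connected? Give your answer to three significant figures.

V_out ≈ 35.2 V

The load sits in parallel with R_bot: R_bot‖R_L = (10.0 × 211) / (10.0 + 211) = 9.548 kΩ.
V_out = 40.7 × 9.548 / (1.50 + 9.548) = 40.7 × 9.548/11.05 = 35.2 V.
(Unloaded it would have been 35.4 V.)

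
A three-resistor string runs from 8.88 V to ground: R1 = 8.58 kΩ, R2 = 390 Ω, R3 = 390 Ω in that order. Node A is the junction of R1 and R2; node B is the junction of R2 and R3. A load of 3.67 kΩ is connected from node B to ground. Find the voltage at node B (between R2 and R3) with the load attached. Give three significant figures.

V ≈ 0.336 V

At node B, R3 is in parallel with the load: R3‖R_L = 352.5 Ω.
Below node A the resistance is R2 + (R3‖R_L) = 742.5 Ω, so V_A = 8.88 × 742.5/9323 = 0.7073 V.
Then V_B = V_A × (R3‖R_L)/(R2 + R3‖R_L) = 0.7073 × 352.5/742.5 = 0.336 V.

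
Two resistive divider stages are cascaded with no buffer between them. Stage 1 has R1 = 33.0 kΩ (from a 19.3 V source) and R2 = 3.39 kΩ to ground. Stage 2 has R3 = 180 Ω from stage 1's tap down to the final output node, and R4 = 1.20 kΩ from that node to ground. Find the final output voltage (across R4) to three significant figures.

Stage 2 presents R3+R4 = 1380 Ω as a load on stage 1's tap.
Stage 1's lower leg becomes R2‖(R3+R4) = 980.8 Ω, so V_mid = 19.3 × 980.8/33980 = 0.5570 V.
Stage 2 is itself unloaded: V_out = V_mid × R4/(R3+R4) = 0.5570 × 1200/1380 = 0.484 V.

V_out ≈ 0.484 V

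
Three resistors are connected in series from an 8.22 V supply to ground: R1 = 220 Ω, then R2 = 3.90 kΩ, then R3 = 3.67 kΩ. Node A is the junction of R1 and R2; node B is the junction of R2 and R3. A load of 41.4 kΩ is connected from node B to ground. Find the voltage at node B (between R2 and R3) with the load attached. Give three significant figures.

At node B, R3 is in parallel with the load: R3‖R_L = 3371 Ω.
Below node A the resistance is R2 + (R3‖R_L) = 7271 Ω, so V_A = 8.22 × 7271/7491 = 7.979 V.
Then V_B = V_A × (R3‖R_L)/(R2 + R3‖R_L) = 7.979 × 3371/7271 = 3.70 V.

V ≈ 3.70 V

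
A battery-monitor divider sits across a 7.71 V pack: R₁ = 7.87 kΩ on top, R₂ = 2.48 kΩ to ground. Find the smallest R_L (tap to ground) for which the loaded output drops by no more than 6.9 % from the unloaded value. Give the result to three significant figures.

R_L(min) ≈ 25.4 kΩ

Output resistance R_th = R₁‖R₂ = (7.87 × 2.48)/10.35 = 1.886 kΩ.
The fractional drop is R_th/(R_th + R_L); requiring this ≤ 0.0690 gives R_L ≥ R_th(1/0.0690 − 1) = 1.886 × 13.49 = 25.4 kΩ.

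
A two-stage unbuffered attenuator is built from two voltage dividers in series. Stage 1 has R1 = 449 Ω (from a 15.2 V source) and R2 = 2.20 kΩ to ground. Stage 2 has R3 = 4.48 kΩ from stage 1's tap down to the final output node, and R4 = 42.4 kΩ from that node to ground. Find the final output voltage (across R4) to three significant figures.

Stage 2 presents R3+R4 = 46880 Ω as a load on stage 1's tap.
Stage 1's lower leg becomes R2‖(R3+R4) = 2101 Ω, so V_mid = 15.2 × 2101/2550 = 12.52 V.
Stage 2 is itself unloaded: V_out = V_mid × R4/(R3+R4) = 12.52 × 42400/46880 = 11.3 V.

V_out ≈ 11.3 V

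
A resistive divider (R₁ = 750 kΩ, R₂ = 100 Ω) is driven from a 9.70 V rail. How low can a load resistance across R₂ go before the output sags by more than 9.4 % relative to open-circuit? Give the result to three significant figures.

Output resistance R_th = R₁‖R₂ = (750000 × 100)/750100 = 99.99 Ω.
The fractional drop is R_th/(R_th + R_L); requiring this ≤ 0.0940 gives R_L ≥ R_th(1/0.0940 − 1) = 99.99 × 9.638 = 964 Ω.

R_L(min) ≈ 964 Ω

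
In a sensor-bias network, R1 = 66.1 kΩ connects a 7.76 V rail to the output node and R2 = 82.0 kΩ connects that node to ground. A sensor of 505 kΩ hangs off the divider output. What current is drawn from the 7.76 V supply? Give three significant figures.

R2‖R_L = 70.55 kΩ, so the source sees R1 + R2‖R_L = 136.6 kΩ.
I = 7.76 V / 136.6 kΩ = 0.0568 mA.

I ≈ 0.0568 mA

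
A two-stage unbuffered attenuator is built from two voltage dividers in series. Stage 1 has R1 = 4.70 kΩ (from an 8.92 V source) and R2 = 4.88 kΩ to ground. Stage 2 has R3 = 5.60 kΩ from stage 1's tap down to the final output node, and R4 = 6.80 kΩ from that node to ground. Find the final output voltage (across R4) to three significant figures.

Stage 2 presents R3+R4 = 12.40 kΩ as a load on stage 1's tap.
Stage 1's lower leg becomes R2‖(R3+R4) = 3.502 kΩ, so V_mid = 8.92 × 3.502/8.202 = 3.808 V.
Stage 2 is itself unloaded: V_out = V_mid × R4/(R3+R4) = 3.808 × 6.80/12.40 = 2.09 V.

V_out ≈ 2.09 V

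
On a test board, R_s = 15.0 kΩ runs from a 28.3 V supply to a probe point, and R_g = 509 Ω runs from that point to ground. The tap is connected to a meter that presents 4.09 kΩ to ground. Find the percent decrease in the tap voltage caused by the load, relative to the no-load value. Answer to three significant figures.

10.7 %

Unloaded V = 28.3 × 509/15510 = 0.92880 V.
Loaded: R_g‖R_L = 452.7 Ω, giving V = 28.3 × 452.7/15450 = 0.82901 V.
Drop = (0.92880 − 0.82901) / 0.92880 = 10.7 %.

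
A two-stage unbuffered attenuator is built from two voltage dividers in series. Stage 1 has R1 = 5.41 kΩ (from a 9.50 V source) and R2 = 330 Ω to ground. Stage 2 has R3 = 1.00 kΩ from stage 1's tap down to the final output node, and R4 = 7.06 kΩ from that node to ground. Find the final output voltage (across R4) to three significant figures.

V_out ≈ 0.461 V

Stage 2 presents R3+R4 = 8060 Ω as a load on stage 1's tap.
Stage 1's lower leg becomes R2‖(R3+R4) = 317.0 Ω, so V_mid = 9.50 × 317.0/5727 = 0.5259 V.
Stage 2 is itself unloaded: V_out = V_mid × R4/(R3+R4) = 0.5259 × 7060/8060 = 0.461 V.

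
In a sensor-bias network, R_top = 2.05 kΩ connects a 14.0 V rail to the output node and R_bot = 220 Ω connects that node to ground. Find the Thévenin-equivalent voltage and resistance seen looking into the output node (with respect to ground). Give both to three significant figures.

V_th is the open-circuit tap voltage: 14.0 × 220/(2050 + 220) = 1.36 V.
With the supply zeroed, R_top and R_bot appear in parallel from the tap: R_th = R_top‖R_bot = (2050 × 220)/2270 = 199 Ω.

V_th = 1.36 V, R_th = 199 Ω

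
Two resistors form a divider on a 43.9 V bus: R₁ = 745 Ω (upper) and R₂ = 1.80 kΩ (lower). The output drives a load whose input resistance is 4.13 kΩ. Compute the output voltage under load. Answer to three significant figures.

The load sits in parallel with R₂: R₂‖R_L = (1800 × 4130) / (1800 + 4130) = 1254 Ω.
V_out = 43.9 × 1254 / (745 + 1254) = 43.9 × 1254/1999 = 27.5 V.

V_out ≈ 27.5 V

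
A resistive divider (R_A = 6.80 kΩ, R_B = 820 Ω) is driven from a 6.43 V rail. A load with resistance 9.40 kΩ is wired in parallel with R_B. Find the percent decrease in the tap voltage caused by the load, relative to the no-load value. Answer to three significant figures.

The divider's output (Thévenin) resistance is R_A‖R_B = 731.8 Ω.
Fractional drop under load = R_th/(R_th + R_L) = 731.8 / (731.8 + 9400) = 0.07222.
So the output falls by 7.22 %.

7.22 %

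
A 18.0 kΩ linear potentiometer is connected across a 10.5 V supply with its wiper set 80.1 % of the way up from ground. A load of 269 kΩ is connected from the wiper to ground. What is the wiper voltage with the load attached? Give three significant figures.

The wiper splits the pot into (1−α)R = 3.582 kΩ above and αR = 14.42 kΩ below.
Lower section ‖ load = 13.68 kΩ.
V_wiper = 10.5 × 13.68/(3.582 + 13.68) = 8.32 V.

V ≈ 8.32 V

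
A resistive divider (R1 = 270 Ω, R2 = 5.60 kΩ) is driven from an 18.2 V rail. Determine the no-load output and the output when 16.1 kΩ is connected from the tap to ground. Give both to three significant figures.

Unloaded: 17.4 V; loaded: 17.1 V

Open-circuit: V = 18.2 × 5600/(270 + 5600) = 17.4 V.
With the load, R2 becomes R2‖R_L = 4155 Ω, so V = 18.2 × 4155/4425 = 17.1 V.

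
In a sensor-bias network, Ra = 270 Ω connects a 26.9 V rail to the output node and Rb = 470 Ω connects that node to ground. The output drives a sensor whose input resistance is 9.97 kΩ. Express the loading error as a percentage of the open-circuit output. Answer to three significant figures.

1.69 %

The divider's output (Thévenin) resistance is Ra‖Rb = 171.5 Ω.
Fractional drop under load = R_th/(R_th + R_L) = 171.5 / (171.5 + 9970) = 0.01691.
So the output falls by 1.69 %.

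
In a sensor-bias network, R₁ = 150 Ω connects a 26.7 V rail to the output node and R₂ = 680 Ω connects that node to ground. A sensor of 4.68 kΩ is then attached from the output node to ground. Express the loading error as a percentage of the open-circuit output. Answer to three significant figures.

The divider's output (Thévenin) resistance is R₁‖R₂ = 122.9 Ω.
Fractional drop under load = R_th/(R_th + R_L) = 122.9 / (122.9 + 4680) = 0.02559.
So the output falls by 2.56 %.

2.56 %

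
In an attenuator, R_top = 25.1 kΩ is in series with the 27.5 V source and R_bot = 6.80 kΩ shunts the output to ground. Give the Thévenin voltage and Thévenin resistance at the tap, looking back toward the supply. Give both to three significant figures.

V_th is the open-circuit tap voltage: 27.5 × 6.80/(25.1 + 6.80) = 5.86 V.
With the supply zeroed, R_top and R_bot appear in parallel from the tap: R_th = R_top‖R_bot = (25.1 × 6.80)/31.90 = 5.35 kΩ.

V_th = 5.86 V, R_th = 5.35 kΩ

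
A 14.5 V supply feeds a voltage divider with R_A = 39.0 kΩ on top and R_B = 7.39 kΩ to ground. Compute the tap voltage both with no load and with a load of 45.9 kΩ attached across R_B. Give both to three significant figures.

Open-circuit: V = 14.5 × 7.39/(39.0 + 7.39) = 2.31 V.
With the load, R_B becomes R_B‖R_L = 6.365 kΩ, so V = 14.5 × 6.365/45.37 = 2.03 V.

Unloaded: 2.31 V; loaded: 2.03 V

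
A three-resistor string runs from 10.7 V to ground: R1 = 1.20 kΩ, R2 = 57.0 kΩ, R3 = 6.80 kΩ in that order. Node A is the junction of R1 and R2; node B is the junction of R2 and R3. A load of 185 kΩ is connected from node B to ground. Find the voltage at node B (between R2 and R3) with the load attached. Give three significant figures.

At node B, R3 is in parallel with the load: R3‖R_L = 6.559 kΩ.
Below node A the resistance is R2 + (R3‖R_L) = 63.56 kΩ, so V_A = 10.7 × 63.56/64.76 = 10.50 V.
Then V_B = V_A × (R3‖R_L)/(R2 + R3‖R_L) = 10.50 × 6.559/63.56 = 1.08 V.

V ≈ 1.08 V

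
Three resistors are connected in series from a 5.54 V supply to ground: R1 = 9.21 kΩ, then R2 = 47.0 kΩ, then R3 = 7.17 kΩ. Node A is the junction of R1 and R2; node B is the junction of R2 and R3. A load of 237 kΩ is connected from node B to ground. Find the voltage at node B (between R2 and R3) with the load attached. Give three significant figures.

V ≈ 0.610 V

At node B, R3 is in parallel with the load: R3‖R_L = 6.959 kΩ.
Below node A the resistance is R2 + (R3‖R_L) = 53.96 kΩ, so V_A = 5.54 × 53.96/63.17 = 4.732 V.
Then V_B = V_A × (R3‖R_L)/(R2 + R3‖R_L) = 4.732 × 6.959/53.96 = 0.610 V.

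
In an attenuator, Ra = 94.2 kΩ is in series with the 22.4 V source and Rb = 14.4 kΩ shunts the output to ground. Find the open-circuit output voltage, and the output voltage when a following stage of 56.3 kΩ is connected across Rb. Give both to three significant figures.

Open-circuit: V = 22.4 × 14.4/(94.2 + 14.4) = 2.97 V.
With the load, Rb becomes Rb‖R_L = 11.47 kΩ, so V = 22.4 × 11.47/105.7 = 2.43 V.

Unloaded: 2.97 V; loaded: 2.43 V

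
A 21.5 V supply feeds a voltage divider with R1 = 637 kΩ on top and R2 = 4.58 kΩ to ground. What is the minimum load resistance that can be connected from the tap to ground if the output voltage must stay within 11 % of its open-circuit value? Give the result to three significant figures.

R_L(min) ≈ 36.8 kΩ

Output resistance R_th = R1‖R2 = (637 × 4.58)/641.6 = 4.547 kΩ.
The fractional drop is R_th/(R_th + R_L); requiring this ≤ 0.110 gives R_L ≥ R_th(1/0.110 − 1) = 4.547 × 8.091 = 36.8 kΩ.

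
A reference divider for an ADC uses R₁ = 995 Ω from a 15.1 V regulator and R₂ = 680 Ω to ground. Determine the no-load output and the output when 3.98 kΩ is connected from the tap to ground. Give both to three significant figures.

Open-circuit: V = 15.1 × 680/(995 + 680) = 6.13 V.
With the load, R₂ becomes R₂‖R_L = 580.8 Ω, so V = 15.1 × 580.8/1576 = 5.57 V.

Unloaded: 6.13 V; loaded: 5.57 V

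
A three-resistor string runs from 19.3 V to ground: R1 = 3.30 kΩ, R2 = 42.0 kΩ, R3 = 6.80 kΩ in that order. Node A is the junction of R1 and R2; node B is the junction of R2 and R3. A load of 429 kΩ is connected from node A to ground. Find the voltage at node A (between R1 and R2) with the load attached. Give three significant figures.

Below node A the series string R2+R3 = 48.80 kΩ sits in parallel with the 429 kΩ load: 43.82 kΩ.
V_A = 19.3 × 43.82/(3.30 + 43.82) = 17.9 V.

V ≈ 17.9 V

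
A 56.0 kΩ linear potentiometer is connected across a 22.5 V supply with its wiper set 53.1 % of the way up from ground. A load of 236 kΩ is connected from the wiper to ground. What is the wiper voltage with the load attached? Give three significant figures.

The wiper splits the pot into (1−α)R = 26.26 kΩ above and αR = 29.74 kΩ below.
Lower section ‖ load = 26.41 kΩ.
V_wiper = 22.5 × 26.41/(26.26 + 26.41) = 11.3 V.

V ≈ 11.3 V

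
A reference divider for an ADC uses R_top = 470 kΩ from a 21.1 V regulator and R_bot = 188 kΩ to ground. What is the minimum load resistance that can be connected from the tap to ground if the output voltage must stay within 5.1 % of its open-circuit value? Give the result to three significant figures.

R_L(min) ≈ 2.50 MΩ

Output resistance R_th = R_top‖R_bot = (470 × 188)/658.0 = 134.3 kΩ.
The fractional drop is R_th/(R_th + R_L); requiring this ≤ 0.0510 gives R_L ≥ R_th(1/0.0510 − 1) = 134.3 × 18.61 = 2.50 MΩ.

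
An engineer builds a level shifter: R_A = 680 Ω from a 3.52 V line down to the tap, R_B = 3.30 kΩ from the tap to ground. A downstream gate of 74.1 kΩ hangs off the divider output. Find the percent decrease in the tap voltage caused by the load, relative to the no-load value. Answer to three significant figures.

0.755 %

The divider's output (Thévenin) resistance is R_A‖R_B = 563.8 Ω.
Fractional drop under load = R_th/(R_th + R_L) = 563.8 / (563.8 + 74100) = 0.007551.
So the output falls by 0.755 %.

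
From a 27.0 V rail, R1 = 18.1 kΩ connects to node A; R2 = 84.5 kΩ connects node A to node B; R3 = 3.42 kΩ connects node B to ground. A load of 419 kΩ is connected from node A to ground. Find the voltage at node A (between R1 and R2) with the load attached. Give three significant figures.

V ≈ 21.6 V

Below node A the series string R2+R3 = 87.92 kΩ sits in parallel with the 419 kΩ load: 72.67 kΩ.
V_A = 27.0 × 72.67/(18.1 + 72.67) = 21.6 V.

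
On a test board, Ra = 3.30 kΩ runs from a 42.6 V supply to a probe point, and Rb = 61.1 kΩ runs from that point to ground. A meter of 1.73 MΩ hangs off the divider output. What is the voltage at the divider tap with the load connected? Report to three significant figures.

V_out ≈ 40.3 V

The load sits in parallel with Rb: Rb‖R_L = (61.1 × 1730) / (61.1 + 1730) = 59.02 kΩ.
V_out = 42.6 × 59.02 / (3.30 + 59.02) = 42.6 × 59.02/62.32 = 40.3 V.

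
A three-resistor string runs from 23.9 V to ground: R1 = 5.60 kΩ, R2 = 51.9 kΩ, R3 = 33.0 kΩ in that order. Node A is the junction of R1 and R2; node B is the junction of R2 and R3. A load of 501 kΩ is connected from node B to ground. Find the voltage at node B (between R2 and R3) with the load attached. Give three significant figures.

At node B, R3 is in parallel with the load: R3‖R_L = 30.96 kΩ.
Below node A the resistance is R2 + (R3‖R_L) = 82.86 kΩ, so V_A = 23.9 × 82.86/88.46 = 22.39 V.
Then V_B = V_A × (R3‖R_L)/(R2 + R3‖R_L) = 22.39 × 30.96/82.86 = 8.36 V.

V ≈ 8.36 V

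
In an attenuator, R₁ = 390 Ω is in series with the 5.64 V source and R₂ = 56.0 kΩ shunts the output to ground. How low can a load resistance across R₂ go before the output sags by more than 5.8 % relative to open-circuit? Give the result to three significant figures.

Output resistance R_th = R₁‖R₂ = (390 × 56000)/56390 = 387.3 Ω.
The fractional drop is R_th/(R_th + R_L); requiring this ≤ 0.0580 gives R_L ≥ R_th(1/0.0580 − 1) = 387.3 × 16.24 = 6.29 kΩ.

R_L(min) ≈ 6.29 kΩ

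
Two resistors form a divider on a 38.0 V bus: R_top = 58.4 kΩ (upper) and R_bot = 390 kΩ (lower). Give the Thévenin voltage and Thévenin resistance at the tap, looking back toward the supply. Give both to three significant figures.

V_th = 33.1 V, R_th = 50.8 kΩ

V_th is the open-circuit tap voltage: 38.0 × 390/(58.4 + 390) = 33.1 V.
With the supply zeroed, R_top and R_bot appear in parallel from the tap: R_th = R_top‖R_bot = (58.4 × 390)/448.4 = 50.8 kΩ.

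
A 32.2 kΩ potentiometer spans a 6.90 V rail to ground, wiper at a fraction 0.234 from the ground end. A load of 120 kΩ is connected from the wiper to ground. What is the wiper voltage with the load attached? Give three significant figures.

V ≈ 1.54 V

The wiper splits the pot into (1−α)R = 24.67 kΩ above and αR = 7.535 kΩ below.
Lower section ‖ load = 7.090 kΩ.
V_wiper = 6.90 × 7.090/(24.67 + 7.090) = 1.54 V.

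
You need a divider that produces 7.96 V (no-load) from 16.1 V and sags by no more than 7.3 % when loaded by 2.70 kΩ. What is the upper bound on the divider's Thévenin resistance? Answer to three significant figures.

Loading drop = R_th/(R_th + R_L) ≤ 0.0730, so R_th ≤ R_L · ε/(1−ε) = 2.70 kΩ × 0.0730/0.9270 = 213 Ω.

R_th ≤ 213 Ω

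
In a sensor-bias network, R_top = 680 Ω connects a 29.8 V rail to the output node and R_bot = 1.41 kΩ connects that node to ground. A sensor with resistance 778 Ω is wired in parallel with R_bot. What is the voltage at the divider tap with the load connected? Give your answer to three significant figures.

V_out ≈ 12.6 V

The load sits in parallel with R_bot: R_bot‖R_L = (1410 × 778) / (1410 + 778) = 501.4 Ω.
V_out = 29.8 × 501.4 / (680 + 501.4) = 29.8 × 501.4/1181 = 12.6 V.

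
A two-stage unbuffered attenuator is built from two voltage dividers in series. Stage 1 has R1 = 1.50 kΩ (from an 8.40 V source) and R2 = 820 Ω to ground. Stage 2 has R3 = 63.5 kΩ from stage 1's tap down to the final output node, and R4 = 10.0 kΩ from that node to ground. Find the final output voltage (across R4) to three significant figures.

V_out ≈ 0.401 V

Stage 2 presents R3+R4 = 73500 Ω as a load on stage 1's tap.
Stage 1's lower leg becomes R2‖(R3+R4) = 811.0 Ω, so V_mid = 8.40 × 811.0/2311 = 2.948 V.
Stage 2 is itself unloaded: V_out = V_mid × R4/(R3+R4) = 2.948 × 10000/73500 = 0.401 V.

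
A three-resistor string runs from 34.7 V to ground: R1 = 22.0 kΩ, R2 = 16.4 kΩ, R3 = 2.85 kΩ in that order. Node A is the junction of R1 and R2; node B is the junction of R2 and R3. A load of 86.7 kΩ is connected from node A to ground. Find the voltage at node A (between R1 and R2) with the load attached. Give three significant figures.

Below node A the series string R2+R3 = 19.25 kΩ sits in parallel with the 86.7 kΩ load: 15.75 kΩ.
V_A = 34.7 × 15.75/(22.0 + 15.75) = 14.5 V.

V ≈ 14.5 V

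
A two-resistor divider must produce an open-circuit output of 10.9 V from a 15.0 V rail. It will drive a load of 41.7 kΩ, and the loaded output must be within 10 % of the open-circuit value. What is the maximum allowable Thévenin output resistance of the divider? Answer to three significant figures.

R_th ≤ 4.63 kΩ

Loading drop = R_th/(R_th + R_L) ≤ 0.100, so R_th ≤ R_L · ε/(1−ε) = 41.7 kΩ × 0.100/0.9000 = 4.63 kΩ.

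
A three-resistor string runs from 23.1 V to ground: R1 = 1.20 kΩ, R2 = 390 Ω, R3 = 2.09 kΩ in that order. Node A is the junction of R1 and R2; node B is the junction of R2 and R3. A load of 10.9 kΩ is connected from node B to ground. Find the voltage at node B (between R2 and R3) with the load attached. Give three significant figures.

At node B, R3 is in parallel with the load: R3‖R_L = 1754 Ω.
Below node A the resistance is R2 + (R3‖R_L) = 2144 Ω, so V_A = 23.1 × 2144/3344 = 14.81 V.
Then V_B = V_A × (R3‖R_L)/(R2 + R3‖R_L) = 14.81 × 1754/2144 = 12.1 V.

V ≈ 12.1 V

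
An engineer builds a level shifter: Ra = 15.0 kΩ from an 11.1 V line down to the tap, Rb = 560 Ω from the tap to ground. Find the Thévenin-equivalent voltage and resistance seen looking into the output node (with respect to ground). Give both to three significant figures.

V_th = 0.399 V, R_th = 540 Ω

V_th is the open-circuit tap voltage: 11.1 × 560/(15000 + 560) = 0.399 V.
With the supply zeroed, Ra and Rb appear in parallel from the tap: R_th = Ra‖Rb = (15000 × 560)/15560 = 540 Ω.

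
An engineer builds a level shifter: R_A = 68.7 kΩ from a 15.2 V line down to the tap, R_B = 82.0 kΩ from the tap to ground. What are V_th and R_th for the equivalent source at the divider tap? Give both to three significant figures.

V_th is the open-circuit tap voltage: 15.2 × 82.0/(68.7 + 82.0) = 8.27 V.
With the supply zeroed, R_A and R_B appear in parallel from the tap: R_th = R_A‖R_B = (68.7 × 82.0)/150.7 = 37.4 kΩ.

V_th = 8.27 V, R_th = 37.4 kΩ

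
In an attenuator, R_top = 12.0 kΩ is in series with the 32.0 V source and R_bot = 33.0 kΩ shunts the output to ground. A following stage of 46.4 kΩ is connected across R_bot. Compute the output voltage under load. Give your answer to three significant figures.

The load sits in parallel with R_bot: R_bot‖R_L = (33.0 × 46.4) / (33.0 + 46.4) = 19.28 kΩ.
V_out = 32.0 × 19.28 / (12.0 + 19.28) = 32.0 × 19.28/31.28 = 19.7 V.

V_out ≈ 19.7 V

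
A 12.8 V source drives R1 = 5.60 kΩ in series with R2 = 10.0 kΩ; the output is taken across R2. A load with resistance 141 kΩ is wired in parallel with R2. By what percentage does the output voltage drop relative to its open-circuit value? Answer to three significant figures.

The divider's output (Thévenin) resistance is R1‖R2 = 3.590 kΩ.
Fractional drop under load = R_th/(R_th + R_L) = 3.590 / (3.590 + 141) = 0.02483.
So the output falls by 2.48 %.

2.48 %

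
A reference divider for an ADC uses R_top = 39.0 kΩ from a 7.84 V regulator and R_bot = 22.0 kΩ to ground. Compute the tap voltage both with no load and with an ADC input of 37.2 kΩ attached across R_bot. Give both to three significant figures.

Unloaded: 2.83 V; loaded: 2.05 V

Open-circuit: V = 7.84 × 22.0/(39.0 + 22.0) = 2.83 V.
With the load, R_bot becomes R_bot‖R_L = 13.82 kΩ, so V = 7.84 × 13.82/52.82 = 2.05 V.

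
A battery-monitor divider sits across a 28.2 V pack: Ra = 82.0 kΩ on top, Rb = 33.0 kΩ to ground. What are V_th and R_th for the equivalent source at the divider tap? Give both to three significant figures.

V_th is the open-circuit tap voltage: 28.2 × 33.0/(82.0 + 33.0) = 8.09 V.
With the supply zeroed, Ra and Rb appear in parallel from the tap: R_th = Ra‖Rb = (82.0 × 33.0)/115.0 = 23.5 kΩ.

V_th = 8.09 V, R_th = 23.5 kΩ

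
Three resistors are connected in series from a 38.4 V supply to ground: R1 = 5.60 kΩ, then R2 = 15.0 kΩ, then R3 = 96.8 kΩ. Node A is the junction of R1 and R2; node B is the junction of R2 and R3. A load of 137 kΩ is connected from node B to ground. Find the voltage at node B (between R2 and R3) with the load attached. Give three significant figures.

V ≈ 28.2 V

At node B, R3 is in parallel with the load: R3‖R_L = 56.72 kΩ.
Below node A the resistance is R2 + (R3‖R_L) = 71.72 kΩ, so V_A = 38.4 × 71.72/77.32 = 35.62 V.
Then V_B = V_A × (R3‖R_L)/(R2 + R3‖R_L) = 35.62 × 56.72/71.72 = 28.2 V.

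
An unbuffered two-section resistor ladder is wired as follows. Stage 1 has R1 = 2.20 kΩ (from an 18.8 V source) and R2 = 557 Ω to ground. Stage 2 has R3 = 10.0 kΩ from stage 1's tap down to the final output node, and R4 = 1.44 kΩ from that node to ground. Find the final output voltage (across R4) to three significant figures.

V_out ≈ 0.460 V

Stage 2 presents R3+R4 = 11440 Ω as a load on stage 1's tap.
Stage 1's lower leg becomes R2‖(R3+R4) = 531.1 Ω, so V_mid = 18.8 × 531.1/2731 = 3.656 V.
Stage 2 is itself unloaded: V_out = V_mid × R4/(R3+R4) = 3.656 × 1440/11440 = 0.460 V.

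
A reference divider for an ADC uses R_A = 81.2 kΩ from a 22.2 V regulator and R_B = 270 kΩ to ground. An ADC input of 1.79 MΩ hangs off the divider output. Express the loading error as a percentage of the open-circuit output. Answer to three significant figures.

3.37 %

The divider's output (Thévenin) resistance is R_A‖R_B = 62.43 kΩ.
Fractional drop under load = R_th/(R_th + R_L) = 62.43 / (62.43 + 1790) = 0.03370.
So the output falls by 3.37 %.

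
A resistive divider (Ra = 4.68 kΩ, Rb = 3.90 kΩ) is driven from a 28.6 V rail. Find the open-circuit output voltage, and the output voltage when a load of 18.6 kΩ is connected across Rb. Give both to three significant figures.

Unloaded: 13.0 V; loaded: 11.7 V

Open-circuit: V = 28.6 × 3.90/(4.68 + 3.90) = 13.0 V.
With the load, Rb becomes Rb‖R_L = 3.224 kΩ, so V = 28.6 × 3.224/7.904 = 11.7 V.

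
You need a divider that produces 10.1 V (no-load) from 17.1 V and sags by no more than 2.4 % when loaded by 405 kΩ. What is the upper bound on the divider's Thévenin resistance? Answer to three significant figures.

Loading drop = R_th/(R_th + R_L) ≤ 0.0240, so R_th ≤ R_L · ε/(1−ε) = 405 kΩ × 0.0240/0.9760 = 9.96 kΩ.
(Any R1, R2 with R2/(R1+R2) = 0.591 and R1‖R2 ≤ 9.96 kΩ will meet the spec.)

R_th ≤ 9.96 kΩ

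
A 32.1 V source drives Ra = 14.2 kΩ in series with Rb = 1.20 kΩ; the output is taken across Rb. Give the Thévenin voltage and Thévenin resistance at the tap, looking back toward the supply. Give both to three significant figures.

V_th is the open-circuit tap voltage: 32.1 × 1.20/(14.2 + 1.20) = 2.50 V.
With the supply zeroed, Ra and Rb appear in parallel from the tap: R_th = Ra‖Rb = (14.2 × 1.20)/15.40 = 1.11 kΩ.

V_th = 2.50 V, R_th = 1.11 kΩ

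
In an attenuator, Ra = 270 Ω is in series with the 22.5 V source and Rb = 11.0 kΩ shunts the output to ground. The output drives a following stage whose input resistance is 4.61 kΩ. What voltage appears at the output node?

V_out ≈ 20.8 V

The load sits in parallel with Rb: Rb‖R_L = (11000 × 4610) / (11000 + 4610) = 3249 Ω.
V_out = 22.5 × 3249 / (270 + 3249) = 22.5 × 3249/3519 = 20.8 V.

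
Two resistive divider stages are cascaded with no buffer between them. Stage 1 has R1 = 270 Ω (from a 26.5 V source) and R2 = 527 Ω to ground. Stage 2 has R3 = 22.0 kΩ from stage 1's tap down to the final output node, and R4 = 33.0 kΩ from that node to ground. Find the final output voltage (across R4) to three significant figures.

Stage 2 presents R3+R4 = 55000 Ω as a load on stage 1's tap.
Stage 1's lower leg becomes R2‖(R3+R4) = 522.0 Ω, so V_mid = 26.5 × 522.0/792.0 = 17.47 V.
Stage 2 is itself unloaded: V_out = V_mid × R4/(R3+R4) = 17.47 × 33000/55000 = 10.5 V.

V_out ≈ 10.5 V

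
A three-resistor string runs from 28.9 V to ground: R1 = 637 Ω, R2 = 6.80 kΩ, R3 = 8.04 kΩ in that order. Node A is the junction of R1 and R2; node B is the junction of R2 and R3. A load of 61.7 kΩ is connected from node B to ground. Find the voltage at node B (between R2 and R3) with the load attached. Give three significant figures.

V ≈ 14.1 V

At node B, R3 is in parallel with the load: R3‖R_L = 7113 Ω.
Below node A the resistance is R2 + (R3‖R_L) = 13910 Ω, so V_A = 28.9 × 13910/14550 = 27.63 V.
Then V_B = V_A × (R3‖R_L)/(R2 + R3‖R_L) = 27.63 × 7113/13910 = 14.1 V.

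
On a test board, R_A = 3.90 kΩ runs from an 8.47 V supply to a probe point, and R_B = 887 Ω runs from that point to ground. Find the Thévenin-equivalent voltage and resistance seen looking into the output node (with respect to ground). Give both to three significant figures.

V_th = 1.57 V, R_th = 723 Ω

V_th is the open-circuit tap voltage: 8.47 × 887/(3900 + 887) = 1.57 V.
With the supply zeroed, R_A and R_B appear in parallel from the tap: R_th = R_A‖R_B = (3900 × 887)/4787 = 723 Ω.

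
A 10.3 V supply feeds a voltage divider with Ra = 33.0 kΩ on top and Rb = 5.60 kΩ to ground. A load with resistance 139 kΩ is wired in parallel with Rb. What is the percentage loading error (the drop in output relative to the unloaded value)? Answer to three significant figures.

3.33 %

The divider's output (Thévenin) resistance is Ra‖Rb = 4.788 kΩ.
Fractional drop under load = R_th/(R_th + R_L) = 4.788 / (4.788 + 139) = 0.03330.
So the output falls by 3.33 %.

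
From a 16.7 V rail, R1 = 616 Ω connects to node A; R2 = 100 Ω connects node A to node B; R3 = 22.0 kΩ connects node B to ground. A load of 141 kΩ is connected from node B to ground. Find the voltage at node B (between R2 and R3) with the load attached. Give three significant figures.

V ≈ 16.1 V

At node B, R3 is in parallel with the load: R3‖R_L = 19030 Ω.
Below node A the resistance is R2 + (R3‖R_L) = 19130 Ω, so V_A = 16.7 × 19130/19750 = 16.18 V.
Then V_B = V_A × (R3‖R_L)/(R2 + R3‖R_L) = 16.18 × 19030/19130 = 16.1 V.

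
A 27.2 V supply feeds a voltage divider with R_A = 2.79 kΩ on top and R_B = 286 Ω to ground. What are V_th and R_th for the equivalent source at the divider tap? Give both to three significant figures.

V_th = 2.53 V, R_th = 259 Ω

V_th is the open-circuit tap voltage: 27.2 × 286/(2790 + 286) = 2.53 V.
With the supply zeroed, R_A and R_B appear in parallel from the tap: R_th = R_A‖R_B = (2790 × 286)/3076 = 259 Ω.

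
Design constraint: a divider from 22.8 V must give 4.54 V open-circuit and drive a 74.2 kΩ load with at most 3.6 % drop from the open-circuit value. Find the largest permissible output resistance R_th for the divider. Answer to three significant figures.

R_th ≤ 2.77 kΩ

Loading drop = R_th/(R_th + R_L) ≤ 0.0360, so R_th ≤ R_L · ε/(1−ε) = 74.2 kΩ × 0.0360/0.9640 = 2.77 kΩ.
(Any R1, R2 with R2/(R1+R2) = 0.199 and R1‖R2 ≤ 2.77 kΩ will meet the spec.)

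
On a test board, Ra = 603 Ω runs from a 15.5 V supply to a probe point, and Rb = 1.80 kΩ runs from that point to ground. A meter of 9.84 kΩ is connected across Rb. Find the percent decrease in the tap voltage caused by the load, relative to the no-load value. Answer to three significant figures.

4.39 %

The divider's output (Thévenin) resistance is Ra‖Rb = 451.7 Ω.
Fractional drop under load = R_th/(R_th + R_L) = 451.7 / (451.7 + 9840) = 0.04389.
So the output falls by 4.39 %.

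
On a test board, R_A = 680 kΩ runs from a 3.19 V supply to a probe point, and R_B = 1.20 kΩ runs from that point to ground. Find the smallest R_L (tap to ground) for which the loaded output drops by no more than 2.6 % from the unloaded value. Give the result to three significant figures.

Output resistance R_th = R_A‖R_B = (680 × 1.20)/681.2 = 1.198 kΩ.
The fractional drop is R_th/(R_th + R_L); requiring this ≤ 0.0260 gives R_L ≥ R_th(1/0.0260 − 1) = 1.198 × 37.46 = 44.9 kΩ.

R_L(min) ≈ 44.9 kΩ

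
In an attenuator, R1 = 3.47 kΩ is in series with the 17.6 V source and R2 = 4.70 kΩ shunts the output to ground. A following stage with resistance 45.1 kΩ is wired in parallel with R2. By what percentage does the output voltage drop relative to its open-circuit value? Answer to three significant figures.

4.24 %

The divider's output (Thévenin) resistance is R1‖R2 = 1.996 kΩ.
Fractional drop under load = R_th/(R_th + R_L) = 1.996 / (1.996 + 45.1) = 0.04239.
So the output falls by 4.24 %.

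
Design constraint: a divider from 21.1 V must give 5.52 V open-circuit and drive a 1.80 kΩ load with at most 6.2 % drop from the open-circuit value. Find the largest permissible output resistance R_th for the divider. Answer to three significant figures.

Loading drop = R_th/(R_th + R_L) ≤ 0.0620, so R_th ≤ R_L · ε/(1−ε) = 1.80 kΩ × 0.0620/0.9380 = 119 Ω.
(Any R1, R2 with R2/(R1+R2) = 0.262 and R1‖R2 ≤ 119 Ω will meet the spec.)

R_th ≤ 119 Ω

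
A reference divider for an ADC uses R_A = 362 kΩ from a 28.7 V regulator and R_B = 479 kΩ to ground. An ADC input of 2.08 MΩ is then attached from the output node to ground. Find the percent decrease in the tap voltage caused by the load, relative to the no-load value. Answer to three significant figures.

9.02 %

Unloaded V = 28.7 × 479/841.0 = 16.346 V.
Loaded: R_B‖R_L = 389.3 kΩ, giving V = 28.7 × 389.3/751.3 = 14.872 V.
Drop = (16.346 − 14.872) / 16.346 = 9.02 %.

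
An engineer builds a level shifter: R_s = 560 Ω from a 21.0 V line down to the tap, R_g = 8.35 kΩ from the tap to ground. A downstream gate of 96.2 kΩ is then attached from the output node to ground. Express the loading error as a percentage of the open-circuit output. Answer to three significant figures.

0.543 %

The divider's output (Thévenin) resistance is R_s‖R_g = 524.8 Ω.
Fractional drop under load = R_th/(R_th + R_L) = 524.8 / (524.8 + 96200) = 0.005426.
So the output falls by 0.543 %.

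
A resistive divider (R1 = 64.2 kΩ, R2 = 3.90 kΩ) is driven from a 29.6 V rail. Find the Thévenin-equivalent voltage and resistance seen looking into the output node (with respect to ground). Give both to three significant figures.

V_th = 1.70 V, R_th = 3.68 kΩ

V_th is the open-circuit tap voltage: 29.6 × 3.90/(64.2 + 3.90) = 1.70 V.
With the supply zeroed, R1 and R2 appear in parallel from the tap: R_th = R1‖R2 = (64.2 × 3.90)/68.10 = 3.68 kΩ.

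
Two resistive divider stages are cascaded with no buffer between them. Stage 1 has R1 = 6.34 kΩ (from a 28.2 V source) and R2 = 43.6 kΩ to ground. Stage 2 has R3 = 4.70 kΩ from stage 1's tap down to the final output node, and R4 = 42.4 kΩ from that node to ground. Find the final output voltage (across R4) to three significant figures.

Stage 2 presents R3+R4 = 47.10 kΩ as a load on stage 1's tap.
Stage 1's lower leg becomes R2‖(R3+R4) = 22.64 kΩ, so V_mid = 28.2 × 22.64/28.98 = 22.03 V.
Stage 2 is itself unloaded: V_out = V_mid × R4/(R3+R4) = 22.03 × 42.4/47.10 = 19.8 V.

V_out ≈ 19.8 V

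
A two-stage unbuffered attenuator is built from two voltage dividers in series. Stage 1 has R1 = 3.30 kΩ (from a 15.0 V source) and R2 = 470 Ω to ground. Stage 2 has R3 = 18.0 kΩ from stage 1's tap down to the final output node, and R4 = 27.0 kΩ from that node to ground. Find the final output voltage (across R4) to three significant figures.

V_out ≈ 1.11 V

Stage 2 presents R3+R4 = 45000 Ω as a load on stage 1's tap.
Stage 1's lower leg becomes R2‖(R3+R4) = 465.1 Ω, so V_mid = 15.0 × 465.1/3765 = 1.853 V.
Stage 2 is itself unloaded: V_out = V_mid × R4/(R3+R4) = 1.853 × 27000/45000 = 1.11 V.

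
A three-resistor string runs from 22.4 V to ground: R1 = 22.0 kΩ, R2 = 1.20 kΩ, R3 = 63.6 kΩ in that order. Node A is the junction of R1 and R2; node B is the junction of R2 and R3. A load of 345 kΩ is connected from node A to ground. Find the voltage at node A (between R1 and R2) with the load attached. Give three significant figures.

V ≈ 16.0 V

Below node A the series string R2+R3 = 64.80 kΩ sits in parallel with the 345 kΩ load: 54.55 kΩ.
V_A = 22.4 × 54.55/(22.0 + 54.55) = 16.0 V.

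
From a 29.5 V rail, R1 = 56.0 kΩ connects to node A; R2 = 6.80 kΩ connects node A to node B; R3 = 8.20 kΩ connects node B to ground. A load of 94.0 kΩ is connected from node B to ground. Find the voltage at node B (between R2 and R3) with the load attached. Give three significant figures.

V ≈ 3.16 V

At node B, R3 is in parallel with the load: R3‖R_L = 7.542 kΩ.
Below node A the resistance is R2 + (R3‖R_L) = 14.34 kΩ, so V_A = 29.5 × 14.34/70.34 = 6.015 V.
Then V_B = V_A × (R3‖R_L)/(R2 + R3‖R_L) = 6.015 × 7.542/14.34 = 3.16 V.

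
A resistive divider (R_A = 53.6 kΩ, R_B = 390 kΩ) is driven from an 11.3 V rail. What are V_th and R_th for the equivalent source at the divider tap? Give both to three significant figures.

V_th is the open-circuit tap voltage: 11.3 × 390/(53.6 + 390) = 9.93 V.
With the supply zeroed, R_A and R_B appear in parallel from the tap: R_th = R_A‖R_B = (53.6 × 390)/443.6 = 47.1 kΩ.

V_th = 9.93 V, R_th = 47.1 kΩ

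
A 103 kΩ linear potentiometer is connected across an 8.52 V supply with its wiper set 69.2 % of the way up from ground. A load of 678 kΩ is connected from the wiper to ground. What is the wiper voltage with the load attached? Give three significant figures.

V ≈ 5.71 V

The wiper splits the pot into (1−α)R = 31.72 kΩ above and αR = 71.28 kΩ below.
Lower section ‖ load = 64.50 kΩ.
V_wiper = 8.52 × 64.50/(31.72 + 64.50) = 5.71 V.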